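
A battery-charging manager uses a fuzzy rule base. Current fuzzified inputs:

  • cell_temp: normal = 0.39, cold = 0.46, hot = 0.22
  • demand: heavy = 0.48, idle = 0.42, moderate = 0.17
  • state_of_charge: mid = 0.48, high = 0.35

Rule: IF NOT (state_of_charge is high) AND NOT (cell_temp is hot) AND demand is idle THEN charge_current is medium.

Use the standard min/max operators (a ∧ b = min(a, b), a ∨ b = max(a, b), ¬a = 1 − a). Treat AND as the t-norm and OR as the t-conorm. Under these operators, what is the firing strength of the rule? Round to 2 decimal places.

0.42

firing strength: ¬high=1−0.35=0.65, ¬hot=1−0.22=0.78, idle=0.42; AND[min(a, b)] → w = 0.42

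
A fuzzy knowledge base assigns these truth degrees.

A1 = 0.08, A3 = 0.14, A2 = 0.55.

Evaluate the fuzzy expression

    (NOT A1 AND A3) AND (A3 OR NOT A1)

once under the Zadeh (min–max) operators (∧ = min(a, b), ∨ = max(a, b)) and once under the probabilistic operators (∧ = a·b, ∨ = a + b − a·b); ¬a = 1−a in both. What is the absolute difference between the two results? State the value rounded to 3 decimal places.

Under Zadeh (min–max):
  NOT A1 = 1 − 0.08 = 0.92
  NOT A1 AND A3 = min(a, b) on (0.92, 0.14) = 0.14
  NOT A1 = 1 − 0.08 = 0.92
  A3 OR NOT A1 = max(a, b) on (0.14, 0.92) = 0.92
  (NOT A1 AND A3) AND (A3 OR NOT A1) = min(a, b) on (0.14, 0.92) = 0.14
  → value = 0.1400
Under probabilistic:
  NOT A1 = 1 − 0.0800 = 0.9200
  NOT A1 AND A3 = a·b on (0.9200, 0.1400) = 0.1288
  NOT A1 = 1 − 0.0800 = 0.9200
  A3 OR NOT A1 = a + b − a·b on (0.1400, 0.9200) = 0.9312
  (NOT A1 AND A3) AND (A3 OR NOT A1) = a·b on (0.1288, 0.9312) = 0.1199
  → value = 0.1199
|0.1400 − 0.1199| = 0.020

0.020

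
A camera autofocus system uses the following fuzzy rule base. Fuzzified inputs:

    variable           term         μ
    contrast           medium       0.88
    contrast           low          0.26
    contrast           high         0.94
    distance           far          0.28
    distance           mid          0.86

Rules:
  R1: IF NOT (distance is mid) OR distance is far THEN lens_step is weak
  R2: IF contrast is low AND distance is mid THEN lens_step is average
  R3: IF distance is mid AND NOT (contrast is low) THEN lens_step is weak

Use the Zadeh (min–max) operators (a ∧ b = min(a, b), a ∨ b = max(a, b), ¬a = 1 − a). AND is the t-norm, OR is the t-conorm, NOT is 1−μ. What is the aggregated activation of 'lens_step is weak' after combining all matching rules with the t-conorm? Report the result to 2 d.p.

0.74

R1: ¬mid=1−0.86=0.14, far=0.28; OR[max(a, b)] → w = 0.28
R2: low=0.26, mid=0.86; AND[min(a, b)] → w = 0.26
R3: mid=0.86, ¬low=1−0.26=0.74; AND[min(a, b)] → w = 0.74
Rules with consequent 'weak': {R1, R3} → strengths 0.28, 0.74
Aggregate via t-conorm [max(a, b)]: 0.74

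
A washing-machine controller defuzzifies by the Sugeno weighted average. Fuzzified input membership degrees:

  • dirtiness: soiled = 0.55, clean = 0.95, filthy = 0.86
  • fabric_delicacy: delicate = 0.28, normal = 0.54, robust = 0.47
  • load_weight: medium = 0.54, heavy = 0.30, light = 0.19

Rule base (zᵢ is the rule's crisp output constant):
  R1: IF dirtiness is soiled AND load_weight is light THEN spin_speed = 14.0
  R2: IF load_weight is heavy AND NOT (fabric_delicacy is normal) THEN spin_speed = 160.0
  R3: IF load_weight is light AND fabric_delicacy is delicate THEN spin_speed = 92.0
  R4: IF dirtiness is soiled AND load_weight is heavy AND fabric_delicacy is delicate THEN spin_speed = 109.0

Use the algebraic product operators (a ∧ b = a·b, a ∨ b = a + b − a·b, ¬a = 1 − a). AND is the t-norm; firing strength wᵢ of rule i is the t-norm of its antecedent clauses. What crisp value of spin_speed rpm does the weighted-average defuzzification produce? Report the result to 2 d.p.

97.90

R1 (z=14.0): soiled=0.55, light=0.19; AND[a·b] → w = 0.1045
R2 (z=160.0): heavy=0.30, ¬normal=1−0.54=0.46; AND[a·b] → w = 0.1380
R3 (z=92.0): light=0.19, delicate=0.28; AND[a·b] → w = 0.0532
R4 (z=109.0): soiled=0.55, heavy=0.30, delicate=0.28; AND[a·b] → w = 0.0462
Weighted average = (0.1045·14.0 + 0.1380·160.0 + 0.0532·92.0 + 0.0462·109.0) / (0.1045 + 0.1380 + 0.0532 + 0.0462)
  = 33.4732 / 0.3419 = 97.90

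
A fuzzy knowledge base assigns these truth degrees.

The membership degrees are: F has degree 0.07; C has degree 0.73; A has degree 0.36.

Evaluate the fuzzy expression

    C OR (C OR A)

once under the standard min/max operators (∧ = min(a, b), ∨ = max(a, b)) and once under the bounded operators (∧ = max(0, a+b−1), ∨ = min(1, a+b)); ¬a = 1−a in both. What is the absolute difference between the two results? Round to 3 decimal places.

0.270

Under standard min/max:
  C OR A = max(a, b) on (0.73, 0.36) = 0.73
  C OR (C OR A) = max(a, b) on (0.73, 0.73) = 0.73
  → value = 0.7300
Under bounded:
  C OR A = min(1, a+b) on (0.73, 0.36) = 1.00
  C OR (C OR A) = min(1, a+b) on (0.73, 1.00) = 1.00
  → value = 1.0000
|0.7300 − 1.0000| = 0.270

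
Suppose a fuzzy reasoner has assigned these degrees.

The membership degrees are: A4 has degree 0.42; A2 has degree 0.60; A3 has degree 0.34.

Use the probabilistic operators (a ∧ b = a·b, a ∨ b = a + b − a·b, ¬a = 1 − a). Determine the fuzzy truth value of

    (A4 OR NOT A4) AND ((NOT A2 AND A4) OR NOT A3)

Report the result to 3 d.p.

0.542

NOT A4 = 1 − 0.4200 = 0.5800
A4 OR NOT A4 = a + b − a·b on (0.4200, 0.5800) = 0.7564
NOT A2 = 1 − 0.6000 = 0.4000
NOT A2 AND A4 = a·b on (0.4000, 0.4200) = 0.1680
NOT A3 = 1 − 0.3400 = 0.6600
(NOT A2 AND A4) OR NOT A3 = a + b − a·b on (0.1680, 0.6600) = 0.7171
(A4 OR NOT A4) AND ((NOT A2 AND A4) OR NOT A3) = a·b on (0.7564, 0.7171) = 0.5424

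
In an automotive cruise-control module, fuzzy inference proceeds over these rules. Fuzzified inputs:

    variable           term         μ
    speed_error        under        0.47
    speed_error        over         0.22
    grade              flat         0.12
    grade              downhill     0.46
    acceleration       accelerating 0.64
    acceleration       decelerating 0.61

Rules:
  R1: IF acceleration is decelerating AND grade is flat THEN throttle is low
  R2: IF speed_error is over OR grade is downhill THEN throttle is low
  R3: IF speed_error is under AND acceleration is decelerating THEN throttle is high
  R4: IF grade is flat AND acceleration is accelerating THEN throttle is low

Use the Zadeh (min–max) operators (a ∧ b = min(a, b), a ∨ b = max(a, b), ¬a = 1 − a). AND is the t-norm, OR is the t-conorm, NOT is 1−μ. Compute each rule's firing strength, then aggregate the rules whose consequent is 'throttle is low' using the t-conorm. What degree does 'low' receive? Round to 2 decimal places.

R1: decelerating=0.61, flat=0.12; AND[min(a, b)] → w = 0.12
R2: over=0.22, downhill=0.46; OR[max(a, b)] → w = 0.46
R3: under=0.47, decelerating=0.61; AND[min(a, b)] → w = 0.47
R4: flat=0.12, accelerating=0.64; AND[min(a, b)] → w = 0.12
Rules with consequent 'low': {R1, R2, R4} → strengths 0.12, 0.46, 0.12
Aggregate via t-conorm [max(a, b)]: 0.46

0.46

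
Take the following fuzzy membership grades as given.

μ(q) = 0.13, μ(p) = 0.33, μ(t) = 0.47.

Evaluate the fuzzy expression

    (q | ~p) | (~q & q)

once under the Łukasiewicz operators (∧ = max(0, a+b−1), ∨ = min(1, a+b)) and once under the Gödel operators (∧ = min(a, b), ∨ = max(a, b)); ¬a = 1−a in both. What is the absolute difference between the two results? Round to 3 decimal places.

Under Łukasiewicz:
  ~p = 1 − 0.33 = 0.67
  q | ~p = min(1, a+b) on (0.13, 0.67) = 0.80
  ~q = 1 − 0.13 = 0.87
  ~q & q = max(0, a+b−1) on (0.87, 0.13) = 0.00
  (q | ~p) | (~q & q) = min(1, a+b) on (0.80, 0.00) = 0.80
  → value = 0.8000
Under Gödel:
  ~p = 1 − 0.33 = 0.67
  q | ~p = max(a, b) on (0.13, 0.67) = 0.67
  ~q = 1 − 0.13 = 0.87
  ~q & q = min(a, b) on (0.87, 0.13) = 0.13
  (q | ~p) | (~q & q) = max(a, b) on (0.67, 0.13) = 0.67
  → value = 0.6700
|0.8000 − 0.6700| = 0.130

0.130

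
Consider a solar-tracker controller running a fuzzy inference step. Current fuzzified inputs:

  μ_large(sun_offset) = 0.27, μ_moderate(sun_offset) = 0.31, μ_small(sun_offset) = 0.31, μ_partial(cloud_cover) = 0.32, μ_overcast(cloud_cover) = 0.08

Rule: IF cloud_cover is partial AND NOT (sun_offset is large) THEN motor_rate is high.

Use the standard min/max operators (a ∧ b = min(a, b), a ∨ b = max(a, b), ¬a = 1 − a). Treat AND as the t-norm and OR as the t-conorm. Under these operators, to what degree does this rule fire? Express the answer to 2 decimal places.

firing strength: partial=0.32, ¬large=1−0.27=0.73; AND[min(a, b)] → w = 0.32

0.32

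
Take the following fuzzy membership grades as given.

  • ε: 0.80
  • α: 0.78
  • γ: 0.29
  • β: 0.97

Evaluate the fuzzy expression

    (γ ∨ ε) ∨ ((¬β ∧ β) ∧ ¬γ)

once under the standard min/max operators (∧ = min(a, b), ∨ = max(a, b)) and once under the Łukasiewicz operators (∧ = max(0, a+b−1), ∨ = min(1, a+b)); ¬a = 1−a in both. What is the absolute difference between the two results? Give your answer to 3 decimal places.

0.200

Under standard min/max:
  γ ∨ ε = max(a, b) on (0.29, 0.80) = 0.80
  ¬β = 1 − 0.97 = 0.03
  ¬β ∧ β = min(a, b) on (0.03, 0.97) = 0.03
  ¬γ = 1 − 0.29 = 0.71
  (¬β ∧ β) ∧ ¬γ = min(a, b) on (0.03, 0.71) = 0.03
  (γ ∨ ε) ∨ ((¬β ∧ β) ∧ ¬γ) = max(a, b) on (0.80, 0.03) = 0.80
  → value = 0.8000
Under Łukasiewicz:
  γ ∨ ε = min(1, a+b) on (0.29, 0.80) = 1.00
  ¬β = 1 − 0.97 = 0.03
  ¬β ∧ β = max(0, a+b−1) on (0.03, 0.97) = 0.00
  ¬γ = 1 − 0.29 = 0.71
  (¬β ∧ β) ∧ ¬γ = max(0, a+b−1) on (0.00, 0.71) = 0.00
  (γ ∨ ε) ∨ ((¬β ∧ β) ∧ ¬γ) = min(1, a+b) on (1.00, 0.00) = 1.00
  → value = 1.0000
|0.8000 − 1.0000| = 0.200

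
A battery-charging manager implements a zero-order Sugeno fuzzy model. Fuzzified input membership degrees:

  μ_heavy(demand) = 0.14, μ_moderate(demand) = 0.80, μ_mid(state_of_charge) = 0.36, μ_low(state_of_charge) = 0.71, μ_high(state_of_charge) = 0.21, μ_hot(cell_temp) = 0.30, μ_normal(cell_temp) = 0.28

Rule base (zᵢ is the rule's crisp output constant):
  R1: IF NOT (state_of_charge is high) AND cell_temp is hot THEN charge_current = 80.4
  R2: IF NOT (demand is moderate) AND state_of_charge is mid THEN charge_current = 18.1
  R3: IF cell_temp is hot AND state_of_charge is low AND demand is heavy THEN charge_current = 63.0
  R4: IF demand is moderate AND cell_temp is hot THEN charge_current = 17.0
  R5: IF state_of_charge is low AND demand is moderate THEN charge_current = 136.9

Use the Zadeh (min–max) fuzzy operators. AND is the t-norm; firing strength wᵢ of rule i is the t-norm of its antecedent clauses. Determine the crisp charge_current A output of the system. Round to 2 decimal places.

84.16

R1 (z=80.4): ¬high=1−0.21=0.79, hot=0.30; AND[min(a, b)] → w = 0.30
R2 (z=18.1): ¬moderate=1−0.80=0.20, mid=0.36; AND[min(a, b)] → w = 0.20
R3 (z=63.0): hot=0.30, low=0.71, heavy=0.14; AND[min(a, b)] → w = 0.14
R4 (z=17.0): moderate=0.80, hot=0.30; AND[min(a, b)] → w = 0.30
R5 (z=136.9): low=0.71, moderate=0.80; AND[min(a, b)] → w = 0.71
Weighted average = (0.30·80.4 + 0.20·18.1 + 0.14·63.0 + 0.30·17.0 + 0.71·136.9) / (0.30 + 0.20 + 0.14 + 0.30 + 0.71)
  = 138.8590 / 1.6500 = 84.16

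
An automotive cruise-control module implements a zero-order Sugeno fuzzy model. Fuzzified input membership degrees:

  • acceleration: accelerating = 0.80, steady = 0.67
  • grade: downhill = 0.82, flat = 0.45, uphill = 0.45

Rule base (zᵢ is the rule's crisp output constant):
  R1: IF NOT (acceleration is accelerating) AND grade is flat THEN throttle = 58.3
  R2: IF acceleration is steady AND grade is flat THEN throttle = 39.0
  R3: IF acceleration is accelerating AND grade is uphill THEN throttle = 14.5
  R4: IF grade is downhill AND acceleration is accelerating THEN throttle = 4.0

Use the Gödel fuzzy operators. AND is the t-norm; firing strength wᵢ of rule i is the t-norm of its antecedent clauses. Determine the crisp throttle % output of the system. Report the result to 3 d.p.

R1 (z=58.3): ¬accelerating=1−0.80=0.20, flat=0.45; AND[min(a, b)] → w = 0.20
R2 (z=39.0): steady=0.67, flat=0.45; AND[min(a, b)] → w = 0.45
R3 (z=14.5): accelerating=0.80, uphill=0.45; AND[min(a, b)] → w = 0.45
R4 (z=4.0): downhill=0.82, accelerating=0.80; AND[min(a, b)] → w = 0.80
Weighted average = (0.20·58.3 + 0.45·39.0 + 0.45·14.5 + 0.80·4.0) / (0.20 + 0.45 + 0.45 + 0.80)
  = 38.9350 / 1.9000 = 20.492

20.492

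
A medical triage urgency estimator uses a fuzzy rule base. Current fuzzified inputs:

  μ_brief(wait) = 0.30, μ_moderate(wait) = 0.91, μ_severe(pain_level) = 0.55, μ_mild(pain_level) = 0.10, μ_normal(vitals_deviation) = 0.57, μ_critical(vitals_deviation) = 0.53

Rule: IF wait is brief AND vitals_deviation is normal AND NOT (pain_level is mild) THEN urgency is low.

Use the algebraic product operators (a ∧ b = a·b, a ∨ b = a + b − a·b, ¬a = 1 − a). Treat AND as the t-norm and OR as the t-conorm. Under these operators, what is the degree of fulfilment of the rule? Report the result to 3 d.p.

firing strength: brief=0.30, normal=0.57, ¬mild=1−0.10=0.90; AND[a·b] → w = 0.1539

0.154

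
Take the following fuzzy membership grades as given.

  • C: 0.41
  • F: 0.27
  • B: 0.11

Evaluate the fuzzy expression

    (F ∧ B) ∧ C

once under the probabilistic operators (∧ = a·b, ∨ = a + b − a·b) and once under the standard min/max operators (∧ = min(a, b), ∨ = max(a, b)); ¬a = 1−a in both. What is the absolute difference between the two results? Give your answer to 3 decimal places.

Under probabilistic:
  F ∧ B = a·b on (0.2700, 0.1100) = 0.0297
  (F ∧ B) ∧ C = a·b on (0.0297, 0.4100) = 0.0122
  → value = 0.0122
Under standard min/max:
  F ∧ B = min(a, b) on (0.27, 0.11) = 0.11
  (F ∧ B) ∧ C = min(a, b) on (0.11, 0.41) = 0.11
  → value = 0.1100
|0.0122 − 0.1100| = 0.098

0.098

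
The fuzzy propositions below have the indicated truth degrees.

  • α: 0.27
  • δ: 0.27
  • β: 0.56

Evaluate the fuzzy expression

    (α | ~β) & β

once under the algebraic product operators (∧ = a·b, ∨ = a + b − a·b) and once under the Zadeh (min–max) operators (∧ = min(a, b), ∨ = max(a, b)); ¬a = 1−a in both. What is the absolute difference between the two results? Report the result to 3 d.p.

Under algebraic product:
  ~β = 1 − 0.5600 = 0.4400
  α | ~β = a + b − a·b on (0.2700, 0.4400) = 0.5912
  (α | ~β) & β = a·b on (0.5912, 0.5600) = 0.3311
  → value = 0.3311
Under Zadeh (min–max):
  ~β = 1 − 0.56 = 0.44
  α | ~β = max(a, b) on (0.27, 0.44) = 0.44
  (α | ~β) & β = min(a, b) on (0.44, 0.56) = 0.44
  → value = 0.4400
|0.3311 − 0.4400| = 0.109

0.109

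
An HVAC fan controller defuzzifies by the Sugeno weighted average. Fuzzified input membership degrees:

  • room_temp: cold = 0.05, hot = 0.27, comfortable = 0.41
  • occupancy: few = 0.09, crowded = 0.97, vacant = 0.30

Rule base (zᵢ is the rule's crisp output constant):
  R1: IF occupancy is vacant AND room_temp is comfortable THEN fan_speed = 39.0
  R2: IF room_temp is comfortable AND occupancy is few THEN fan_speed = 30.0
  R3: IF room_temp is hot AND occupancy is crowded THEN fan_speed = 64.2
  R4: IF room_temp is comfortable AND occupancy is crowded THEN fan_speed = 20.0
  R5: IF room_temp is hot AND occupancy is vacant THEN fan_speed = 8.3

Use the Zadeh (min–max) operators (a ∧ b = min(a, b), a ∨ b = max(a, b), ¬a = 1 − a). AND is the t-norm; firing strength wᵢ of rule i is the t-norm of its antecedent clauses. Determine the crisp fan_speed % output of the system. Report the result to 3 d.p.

31.474

R1 (z=39.0): vacant=0.30, comfortable=0.41; AND[min(a, b)] → w = 0.30
R2 (z=30.0): comfortable=0.41, few=0.09; AND[min(a, b)] → w = 0.09
R3 (z=64.2): hot=0.27, crowded=0.97; AND[min(a, b)] → w = 0.27
R4 (z=20.0): comfortable=0.41, crowded=0.97; AND[min(a, b)] → w = 0.41
R5 (z=8.3): hot=0.27, vacant=0.30; AND[min(a, b)] → w = 0.27
Weighted average = (0.30·39.0 + 0.09·30.0 + 0.27·64.2 + 0.41·20.0 + 0.27·8.3) / (0.30 + 0.09 + 0.27 + 0.41 + 0.27)
  = 42.1750 / 1.3400 = 31.474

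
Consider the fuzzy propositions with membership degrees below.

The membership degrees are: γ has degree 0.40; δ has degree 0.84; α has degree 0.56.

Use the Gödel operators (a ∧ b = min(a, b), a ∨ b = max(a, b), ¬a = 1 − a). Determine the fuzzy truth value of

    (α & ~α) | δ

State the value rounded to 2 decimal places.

~α = 1 − 0.56 = 0.44
α & ~α = min(a, b) on (0.56, 0.44) = 0.44
(α & ~α) | δ = max(a, b) on (0.44, 0.84) = 0.84

0.84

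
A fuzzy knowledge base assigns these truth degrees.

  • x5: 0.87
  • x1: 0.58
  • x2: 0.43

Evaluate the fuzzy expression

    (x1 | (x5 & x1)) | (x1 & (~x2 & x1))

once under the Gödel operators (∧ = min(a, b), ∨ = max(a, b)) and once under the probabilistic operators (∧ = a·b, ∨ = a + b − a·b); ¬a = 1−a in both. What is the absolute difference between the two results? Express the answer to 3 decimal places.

0.252

Under Gödel:
  x5 & x1 = min(a, b) on (0.87, 0.58) = 0.58
  x1 | (x5 & x1) = max(a, b) on (0.58, 0.58) = 0.58
  ~x2 = 1 − 0.43 = 0.57
  ~x2 & x1 = min(a, b) on (0.57, 0.58) = 0.57
  x1 & (~x2 & x1) = min(a, b) on (0.58, 0.57) = 0.57
  (x1 | (x5 & x1)) | (x1 & (~x2 & x1)) = max(a, b) on (0.58, 0.57) = 0.58
  → value = 0.5800
Under probabilistic:
  x5 & x1 = a·b on (0.8700, 0.5800) = 0.5046
  x1 | (x5 & x1) = a + b − a·b on (0.5800, 0.5046) = 0.7919
  ~x2 = 1 − 0.4300 = 0.5700
  ~x2 & x1 = a·b on (0.5700, 0.5800) = 0.3306
  x1 & (~x2 & x1) = a·b on (0.5800, 0.3306) = 0.1917
  (x1 | (x5 & x1)) | (x1 & (~x2 & x1)) = a + b − a·b on (0.7919, 0.1917) = 0.8318
  → value = 0.8318
|0.5800 − 0.8318| = 0.252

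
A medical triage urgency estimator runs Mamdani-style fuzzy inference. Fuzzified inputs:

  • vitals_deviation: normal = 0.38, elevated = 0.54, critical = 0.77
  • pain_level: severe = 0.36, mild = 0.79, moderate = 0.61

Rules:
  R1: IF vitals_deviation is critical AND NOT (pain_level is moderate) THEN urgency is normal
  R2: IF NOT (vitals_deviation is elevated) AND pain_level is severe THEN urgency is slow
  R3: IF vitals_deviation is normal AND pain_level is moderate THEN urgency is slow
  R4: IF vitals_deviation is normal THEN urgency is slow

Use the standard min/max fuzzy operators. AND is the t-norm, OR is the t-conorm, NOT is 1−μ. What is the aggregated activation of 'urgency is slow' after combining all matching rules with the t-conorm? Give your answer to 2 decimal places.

0.38

R1: critical=0.77, ¬moderate=1−0.61=0.39; AND[min(a, b)] → w = 0.39
R2: ¬elevated=1−0.54=0.46, severe=0.36; AND[min(a, b)] → w = 0.36
R3: normal=0.38, moderate=0.61; AND[min(a, b)] → w = 0.38
R4: normal=0.38 → w = 0.38
Rules with consequent 'slow': {R2, R3, R4} → strengths 0.36, 0.38, 0.38
Aggregate via t-conorm [max(a, b)]: 0.38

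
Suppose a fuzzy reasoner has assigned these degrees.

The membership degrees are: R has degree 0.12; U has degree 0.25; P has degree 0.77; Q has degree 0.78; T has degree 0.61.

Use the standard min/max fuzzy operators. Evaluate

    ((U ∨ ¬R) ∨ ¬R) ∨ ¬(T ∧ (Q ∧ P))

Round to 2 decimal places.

¬R = 1 − 0.12 = 0.88
U ∨ ¬R = max(a, b) on (0.25, 0.88) = 0.88
¬R = 1 − 0.12 = 0.88
(U ∨ ¬R) ∨ ¬R = max(a, b) on (0.88, 0.88) = 0.88
Q ∧ P = min(a, b) on (0.78, 0.77) = 0.77
T ∧ (Q ∧ P) = min(a, b) on (0.61, 0.77) = 0.61
¬(T ∧ (Q ∧ P)) = 1 − 0.61 = 0.39
((U ∨ ¬R) ∨ ¬R) ∨ ¬(T ∧ (Q ∧ P)) = max(a, b) on (0.88, 0.39) = 0.88

0.88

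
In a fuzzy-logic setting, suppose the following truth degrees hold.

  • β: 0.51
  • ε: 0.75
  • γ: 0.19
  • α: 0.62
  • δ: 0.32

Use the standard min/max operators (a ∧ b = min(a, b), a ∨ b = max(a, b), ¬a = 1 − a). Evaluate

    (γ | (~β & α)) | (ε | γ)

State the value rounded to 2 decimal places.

0.75

~β = 1 − 0.51 = 0.49
~β & α = min(a, b) on (0.49, 0.62) = 0.49
γ | (~β & α) = max(a, b) on (0.19, 0.49) = 0.49
ε | γ = max(a, b) on (0.75, 0.19) = 0.75
(γ | (~β & α)) | (ε | γ) = max(a, b) on (0.49, 0.75) = 0.75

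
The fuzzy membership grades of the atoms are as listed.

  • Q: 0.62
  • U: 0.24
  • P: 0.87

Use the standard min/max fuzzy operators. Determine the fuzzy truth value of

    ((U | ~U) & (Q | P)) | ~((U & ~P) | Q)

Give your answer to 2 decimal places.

0.76

~U = 1 − 0.24 = 0.76
U | ~U = max(a, b) on (0.24, 0.76) = 0.76
Q | P = max(a, b) on (0.62, 0.87) = 0.87
(U | ~U) & (Q | P) = min(a, b) on (0.76, 0.87) = 0.76
~P = 1 − 0.87 = 0.13
U & ~P = min(a, b) on (0.24, 0.13) = 0.13
(U & ~P) | Q = max(a, b) on (0.13, 0.62) = 0.62
~((U & ~P) | Q) = 1 − 0.62 = 0.38
((U | ~U) & (Q | P)) | ~((U & ~P) | Q) = max(a, b) on (0.76, 0.38) = 0.76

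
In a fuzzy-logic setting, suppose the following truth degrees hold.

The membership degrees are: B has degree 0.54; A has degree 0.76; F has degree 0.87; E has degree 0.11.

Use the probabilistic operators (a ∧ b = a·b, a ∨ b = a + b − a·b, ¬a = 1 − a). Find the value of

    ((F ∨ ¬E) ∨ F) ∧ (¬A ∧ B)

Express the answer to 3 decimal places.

¬E = 1 − 0.1100 = 0.8900
F ∨ ¬E = a + b − a·b on (0.8700, 0.8900) = 0.9857
(F ∨ ¬E) ∨ F = a + b − a·b on (0.9857, 0.8700) = 0.9981
¬A = 1 − 0.7600 = 0.2400
¬A ∧ B = a·b on (0.2400, 0.5400) = 0.1296
((F ∨ ¬E) ∨ F) ∧ (¬A ∧ B) = a·b on (0.9981, 0.1296) = 0.1294

0.129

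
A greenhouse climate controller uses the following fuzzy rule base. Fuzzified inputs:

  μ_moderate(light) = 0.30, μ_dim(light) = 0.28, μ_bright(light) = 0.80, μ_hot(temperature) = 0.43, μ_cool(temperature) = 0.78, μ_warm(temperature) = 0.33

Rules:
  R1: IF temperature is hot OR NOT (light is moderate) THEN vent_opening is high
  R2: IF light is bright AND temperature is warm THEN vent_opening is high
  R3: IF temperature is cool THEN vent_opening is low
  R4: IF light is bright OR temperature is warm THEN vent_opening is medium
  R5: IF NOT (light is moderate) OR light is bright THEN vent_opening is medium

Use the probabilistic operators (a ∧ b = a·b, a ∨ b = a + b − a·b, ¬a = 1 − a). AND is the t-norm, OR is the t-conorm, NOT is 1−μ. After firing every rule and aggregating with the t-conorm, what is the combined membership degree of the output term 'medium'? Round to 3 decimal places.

R1: hot=0.43, ¬moderate=1−0.30=0.70; OR[a + b − a·b] → w = 0.8290
R2: bright=0.80, warm=0.33; AND[a·b] → w = 0.2640
R3: cool=0.78 → w = 0.7800
R4: bright=0.80, warm=0.33; OR[a + b − a·b] → w = 0.8660
R5: ¬moderate=1−0.30=0.70, bright=0.80; OR[a + b − a·b] → w = 0.9400
Rules with consequent 'medium': {R4, R5} → strengths 0.8660, 0.9400
Aggregate via t-conorm [a + b − a·b]: 0.9920

0.992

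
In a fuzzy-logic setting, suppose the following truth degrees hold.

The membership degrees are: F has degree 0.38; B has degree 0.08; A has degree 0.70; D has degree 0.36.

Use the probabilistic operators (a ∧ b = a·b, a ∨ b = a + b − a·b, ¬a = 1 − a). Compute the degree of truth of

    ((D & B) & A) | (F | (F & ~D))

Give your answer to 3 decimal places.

0.540

D & B = a·b on (0.3600, 0.0800) = 0.0288
(D & B) & A = a·b on (0.0288, 0.7000) = 0.0202
~D = 1 − 0.3600 = 0.6400
F & ~D = a·b on (0.3800, 0.6400) = 0.2432
F | (F & ~D) = a + b − a·b on (0.3800, 0.2432) = 0.5308
((D & B) & A) | (F | (F & ~D)) = a + b − a·b on (0.0202, 0.5308) = 0.5402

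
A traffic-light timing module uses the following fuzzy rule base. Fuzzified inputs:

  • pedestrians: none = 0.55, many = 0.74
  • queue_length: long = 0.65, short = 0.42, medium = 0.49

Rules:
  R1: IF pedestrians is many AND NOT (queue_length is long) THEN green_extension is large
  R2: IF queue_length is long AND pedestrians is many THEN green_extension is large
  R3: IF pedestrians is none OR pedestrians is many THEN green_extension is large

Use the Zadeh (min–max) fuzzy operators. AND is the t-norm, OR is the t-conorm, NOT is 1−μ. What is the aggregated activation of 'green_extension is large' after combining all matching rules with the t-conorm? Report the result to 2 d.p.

R1: many=0.74, ¬long=1−0.65=0.35; AND[min(a, b)] → w = 0.35
R2: long=0.65, many=0.74; AND[min(a, b)] → w = 0.65
R3: none=0.55, many=0.74; OR[max(a, b)] → w = 0.74
Rules with consequent 'large': {R1, R2, R3} → strengths 0.35, 0.65, 0.74
Aggregate via t-conorm [max(a, b)]: 0.74

0.74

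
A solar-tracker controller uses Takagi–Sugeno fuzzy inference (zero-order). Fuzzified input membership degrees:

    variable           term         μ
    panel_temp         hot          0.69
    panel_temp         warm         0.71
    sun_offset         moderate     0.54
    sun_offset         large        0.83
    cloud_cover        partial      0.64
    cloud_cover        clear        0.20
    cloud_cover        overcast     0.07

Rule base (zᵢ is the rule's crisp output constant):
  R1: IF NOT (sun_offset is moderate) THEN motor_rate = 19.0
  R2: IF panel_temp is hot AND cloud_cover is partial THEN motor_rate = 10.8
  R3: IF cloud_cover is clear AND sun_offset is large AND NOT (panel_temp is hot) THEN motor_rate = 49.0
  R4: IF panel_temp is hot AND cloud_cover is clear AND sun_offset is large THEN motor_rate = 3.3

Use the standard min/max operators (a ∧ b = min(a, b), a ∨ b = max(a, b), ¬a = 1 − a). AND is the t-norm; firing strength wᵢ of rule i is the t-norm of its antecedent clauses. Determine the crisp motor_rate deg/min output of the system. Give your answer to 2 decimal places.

R1 (z=19.0): ¬moderate=1−0.54=0.46 → w = 0.46
R2 (z=10.8): hot=0.69, partial=0.64; AND[min(a, b)] → w = 0.64
R3 (z=49.0): clear=0.20, large=0.83, ¬hot=1−0.69=0.31; AND[min(a, b)] → w = 0.20
R4 (z=3.3): hot=0.69, clear=0.20, large=0.83; AND[min(a, b)] → w = 0.20
Weighted average = (0.46·19.0 + 0.64·10.8 + 0.20·49.0 + 0.20·3.3) / (0.46 + 0.64 + 0.20 + 0.20)
  = 26.1120 / 1.5000 = 17.41

17.41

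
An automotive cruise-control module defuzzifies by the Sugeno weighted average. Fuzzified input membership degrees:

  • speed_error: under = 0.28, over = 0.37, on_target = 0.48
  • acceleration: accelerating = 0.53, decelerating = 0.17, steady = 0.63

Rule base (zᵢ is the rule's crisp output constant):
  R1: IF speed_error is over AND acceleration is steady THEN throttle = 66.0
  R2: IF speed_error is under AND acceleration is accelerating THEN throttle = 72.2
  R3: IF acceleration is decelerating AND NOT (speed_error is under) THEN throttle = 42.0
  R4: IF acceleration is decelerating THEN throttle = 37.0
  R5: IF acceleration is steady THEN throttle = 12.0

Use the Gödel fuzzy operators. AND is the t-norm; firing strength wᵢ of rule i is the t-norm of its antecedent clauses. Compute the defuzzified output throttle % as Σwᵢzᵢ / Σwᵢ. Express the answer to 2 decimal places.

40.51

R1 (z=66.0): over=0.37, steady=0.63; AND[min(a, b)] → w = 0.37
R2 (z=72.2): under=0.28, accelerating=0.53; AND[min(a, b)] → w = 0.28
R3 (z=42.0): decelerating=0.17, ¬under=1−0.28=0.72; AND[min(a, b)] → w = 0.17
R4 (z=37.0): decelerating=0.17 → w = 0.17
R5 (z=12.0): steady=0.63 → w = 0.63
Weighted average = (0.37·66.0 + 0.28·72.2 + 0.17·42.0 + 0.17·37.0 + 0.63·12.0) / (0.37 + 0.28 + 0.17 + 0.17 + 0.63)
  = 65.6260 / 1.6200 = 40.51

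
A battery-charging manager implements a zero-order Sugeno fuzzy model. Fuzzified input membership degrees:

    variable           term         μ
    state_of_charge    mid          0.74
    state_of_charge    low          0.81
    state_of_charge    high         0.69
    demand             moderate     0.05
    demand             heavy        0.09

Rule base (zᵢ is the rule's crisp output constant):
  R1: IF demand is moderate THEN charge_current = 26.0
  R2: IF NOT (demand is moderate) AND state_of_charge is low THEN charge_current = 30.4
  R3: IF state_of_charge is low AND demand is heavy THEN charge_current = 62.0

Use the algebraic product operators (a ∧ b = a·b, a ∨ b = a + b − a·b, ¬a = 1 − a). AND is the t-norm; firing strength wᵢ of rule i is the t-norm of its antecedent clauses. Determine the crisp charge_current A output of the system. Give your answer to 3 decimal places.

R1 (z=26.0): moderate=0.05 → w = 0.0500
R2 (z=30.4): ¬moderate=1−0.05=0.95, low=0.81; AND[a·b] → w = 0.7695
R3 (z=62.0): low=0.81, heavy=0.09; AND[a·b] → w = 0.0729
Weighted average = (0.0500·26.0 + 0.7695·30.4 + 0.0729·62.0) / (0.0500 + 0.7695 + 0.0729)
  = 29.2126 / 0.8924 = 32.735

32.735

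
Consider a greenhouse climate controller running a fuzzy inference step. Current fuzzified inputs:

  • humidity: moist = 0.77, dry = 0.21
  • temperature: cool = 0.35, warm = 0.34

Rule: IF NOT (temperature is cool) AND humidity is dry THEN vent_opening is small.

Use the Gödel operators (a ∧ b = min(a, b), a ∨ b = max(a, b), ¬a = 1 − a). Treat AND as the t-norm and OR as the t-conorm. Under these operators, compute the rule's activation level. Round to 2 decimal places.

0.21

firing strength: ¬cool=1−0.35=0.65, dry=0.21; AND[min(a, b)] → w = 0.21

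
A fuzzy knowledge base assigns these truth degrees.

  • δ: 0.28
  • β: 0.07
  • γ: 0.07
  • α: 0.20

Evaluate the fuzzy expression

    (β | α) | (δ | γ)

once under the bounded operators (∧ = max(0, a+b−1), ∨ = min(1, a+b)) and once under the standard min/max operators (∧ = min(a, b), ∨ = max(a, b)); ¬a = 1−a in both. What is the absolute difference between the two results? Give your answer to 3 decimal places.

Under bounded:
  β | α = min(1, a+b) on (0.07, 0.20) = 0.27
  δ | γ = min(1, a+b) on (0.28, 0.07) = 0.35
  (β | α) | (δ | γ) = min(1, a+b) on (0.27, 0.35) = 0.62
  → value = 0.6200
Under standard min/max:
  β | α = max(a, b) on (0.07, 0.20) = 0.20
  δ | γ = max(a, b) on (0.28, 0.07) = 0.28
  (β | α) | (δ | γ) = max(a, b) on (0.20, 0.28) = 0.28
  → value = 0.2800
|0.6200 − 0.2800| = 0.340

0.340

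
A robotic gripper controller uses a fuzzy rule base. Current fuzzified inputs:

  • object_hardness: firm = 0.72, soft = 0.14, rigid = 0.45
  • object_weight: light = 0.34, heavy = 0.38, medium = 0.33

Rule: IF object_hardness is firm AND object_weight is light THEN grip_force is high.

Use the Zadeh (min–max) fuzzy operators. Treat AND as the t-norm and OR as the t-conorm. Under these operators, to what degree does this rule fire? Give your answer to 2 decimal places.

firing strength: firm=0.72, light=0.34; AND[min(a, b)] → w = 0.34

0.34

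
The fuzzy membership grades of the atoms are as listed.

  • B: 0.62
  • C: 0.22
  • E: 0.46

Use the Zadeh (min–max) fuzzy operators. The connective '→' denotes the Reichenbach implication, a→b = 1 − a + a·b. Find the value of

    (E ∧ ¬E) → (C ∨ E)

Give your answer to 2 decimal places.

0.75

¬E = 1 − 0.46 = 0.54
E ∧ ¬E = min(a, b) on (0.46, 0.54) = 0.46
C ∨ E = max(a, b) on (0.22, 0.46) = 0.46
(E ∧ ¬E) → (C ∨ E)  [Reichenbach: 1 − a + a·b] with a=0.46, b=0.46 → 0.75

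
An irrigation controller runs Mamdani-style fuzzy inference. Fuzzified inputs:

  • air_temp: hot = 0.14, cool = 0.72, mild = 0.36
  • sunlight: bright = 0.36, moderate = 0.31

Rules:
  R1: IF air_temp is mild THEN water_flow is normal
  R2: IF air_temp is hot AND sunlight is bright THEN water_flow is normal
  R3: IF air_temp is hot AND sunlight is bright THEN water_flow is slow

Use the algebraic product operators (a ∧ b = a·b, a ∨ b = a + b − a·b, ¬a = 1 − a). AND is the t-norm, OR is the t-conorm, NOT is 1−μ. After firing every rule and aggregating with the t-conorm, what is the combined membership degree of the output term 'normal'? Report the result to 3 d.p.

0.392

R1: mild=0.36 → w = 0.3600
R2: hot=0.14, bright=0.36; AND[a·b] → w = 0.0504
R3: hot=0.14, bright=0.36; AND[a·b] → w = 0.0504
Rules with consequent 'normal': {R1, R2} → strengths 0.3600, 0.0504
Aggregate via t-conorm [a + b − a·b]: 0.3923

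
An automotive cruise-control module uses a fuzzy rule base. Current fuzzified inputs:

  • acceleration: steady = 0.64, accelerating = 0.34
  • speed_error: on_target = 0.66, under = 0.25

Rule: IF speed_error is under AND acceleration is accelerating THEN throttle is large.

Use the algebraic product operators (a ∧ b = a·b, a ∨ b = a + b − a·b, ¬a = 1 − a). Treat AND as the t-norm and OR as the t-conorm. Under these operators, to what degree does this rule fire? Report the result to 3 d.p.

firing strength: under=0.25, accelerating=0.34; AND[a·b] → w = 0.0850

0.085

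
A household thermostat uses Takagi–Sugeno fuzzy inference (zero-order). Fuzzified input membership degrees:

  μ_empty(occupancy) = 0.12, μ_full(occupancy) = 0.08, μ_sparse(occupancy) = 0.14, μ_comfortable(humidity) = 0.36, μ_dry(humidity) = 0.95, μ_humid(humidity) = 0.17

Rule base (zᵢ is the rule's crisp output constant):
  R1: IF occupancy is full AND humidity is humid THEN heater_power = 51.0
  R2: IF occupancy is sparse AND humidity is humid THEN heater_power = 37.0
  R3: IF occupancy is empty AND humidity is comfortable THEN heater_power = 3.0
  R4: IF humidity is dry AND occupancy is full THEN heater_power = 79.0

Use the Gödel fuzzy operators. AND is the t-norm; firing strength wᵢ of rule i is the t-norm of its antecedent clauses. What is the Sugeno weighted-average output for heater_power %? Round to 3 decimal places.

R1 (z=51.0): full=0.08, humid=0.17; AND[min(a, b)] → w = 0.08
R2 (z=37.0): sparse=0.14, humid=0.17; AND[min(a, b)] → w = 0.14
R3 (z=3.0): empty=0.12, comfortable=0.36; AND[min(a, b)] → w = 0.12
R4 (z=79.0): dry=0.95, full=0.08; AND[min(a, b)] → w = 0.08
Weighted average = (0.08·51.0 + 0.14·37.0 + 0.12·3.0 + 0.08·79.0) / (0.08 + 0.14 + 0.12 + 0.08)
  = 15.9400 / 0.4200 = 37.952

37.952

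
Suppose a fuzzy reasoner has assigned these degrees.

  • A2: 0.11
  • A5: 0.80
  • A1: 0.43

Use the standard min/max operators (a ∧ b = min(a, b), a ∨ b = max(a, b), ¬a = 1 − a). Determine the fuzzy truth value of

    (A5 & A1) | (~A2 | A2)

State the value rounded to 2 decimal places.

A5 & A1 = min(a, b) on (0.80, 0.43) = 0.43
~A2 = 1 − 0.11 = 0.89
~A2 | A2 = max(a, b) on (0.89, 0.11) = 0.89
(A5 & A1) | (~A2 | A2) = max(a, b) on (0.43, 0.89) = 0.89

0.89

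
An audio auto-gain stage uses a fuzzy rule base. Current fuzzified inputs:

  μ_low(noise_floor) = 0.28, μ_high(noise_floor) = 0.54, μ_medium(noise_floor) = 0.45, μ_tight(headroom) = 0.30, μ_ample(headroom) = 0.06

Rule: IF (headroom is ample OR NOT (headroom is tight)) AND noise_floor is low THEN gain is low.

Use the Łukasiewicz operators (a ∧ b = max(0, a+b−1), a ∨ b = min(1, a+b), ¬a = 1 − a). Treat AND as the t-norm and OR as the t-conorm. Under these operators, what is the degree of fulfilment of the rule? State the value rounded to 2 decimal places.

0.04

firing strength: (ample=0.06 OR ¬tight=1−0.30=0.70) = 0.76; AND[max(0, a+b−1)] with low=0.28 → w = 0.04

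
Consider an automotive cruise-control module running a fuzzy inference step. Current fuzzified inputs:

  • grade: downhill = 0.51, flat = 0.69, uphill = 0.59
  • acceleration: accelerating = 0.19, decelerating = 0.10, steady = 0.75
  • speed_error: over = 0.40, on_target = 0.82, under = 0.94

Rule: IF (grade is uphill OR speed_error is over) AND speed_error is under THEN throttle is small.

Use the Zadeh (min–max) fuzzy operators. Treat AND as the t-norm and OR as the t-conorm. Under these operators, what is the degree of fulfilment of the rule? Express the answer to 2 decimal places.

firing strength: (uphill=0.59 OR over=0.40) = 0.59; AND[min(a, b)] with under=0.94 → w = 0.59

0.59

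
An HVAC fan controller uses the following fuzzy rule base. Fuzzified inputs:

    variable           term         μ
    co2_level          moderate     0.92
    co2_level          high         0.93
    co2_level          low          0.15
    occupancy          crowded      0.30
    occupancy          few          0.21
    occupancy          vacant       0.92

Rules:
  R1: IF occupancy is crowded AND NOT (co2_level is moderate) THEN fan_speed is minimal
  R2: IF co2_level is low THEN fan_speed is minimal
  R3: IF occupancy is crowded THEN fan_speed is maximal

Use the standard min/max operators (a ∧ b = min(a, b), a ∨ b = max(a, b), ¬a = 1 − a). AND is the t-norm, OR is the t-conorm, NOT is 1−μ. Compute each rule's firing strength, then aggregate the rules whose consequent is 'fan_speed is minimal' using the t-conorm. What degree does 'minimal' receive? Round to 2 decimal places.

R1: crowded=0.30, ¬moderate=1−0.92=0.08; AND[min(a, b)] → w = 0.08
R2: low=0.15 → w = 0.15
R3: crowded=0.30 → w = 0.30
Rules with consequent 'minimal': {R1, R2} → strengths 0.08, 0.15
Aggregate via t-conorm [max(a, b)]: 0.15

0.15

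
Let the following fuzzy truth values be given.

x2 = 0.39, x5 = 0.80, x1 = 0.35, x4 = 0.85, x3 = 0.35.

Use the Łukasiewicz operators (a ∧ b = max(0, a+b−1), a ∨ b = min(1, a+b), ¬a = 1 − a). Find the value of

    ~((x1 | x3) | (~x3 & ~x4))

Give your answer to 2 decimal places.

x1 | x3 = min(1, a+b) on (0.35, 0.35) = 0.70
~x3 = 1 − 0.35 = 0.65
~x4 = 1 − 0.85 = 0.15
~x3 & ~x4 = max(0, a+b−1) on (0.65, 0.15) = 0.00
(x1 | x3) | (~x3 & ~x4) = min(1, a+b) on (0.70, 0.00) = 0.70
~((x1 | x3) | (~x3 & ~x4)) = 1 − 0.70 = 0.30

0.30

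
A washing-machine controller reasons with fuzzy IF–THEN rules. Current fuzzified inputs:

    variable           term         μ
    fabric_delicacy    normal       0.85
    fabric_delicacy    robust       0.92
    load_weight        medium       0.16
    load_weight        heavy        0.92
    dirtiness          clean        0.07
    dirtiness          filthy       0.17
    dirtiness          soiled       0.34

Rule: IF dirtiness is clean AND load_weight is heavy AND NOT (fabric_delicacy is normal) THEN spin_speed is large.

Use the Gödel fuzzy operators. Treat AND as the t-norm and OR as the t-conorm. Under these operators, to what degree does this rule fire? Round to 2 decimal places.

firing strength: clean=0.07, heavy=0.92, ¬normal=1−0.85=0.15; AND[min(a, b)] → w = 0.07

0.07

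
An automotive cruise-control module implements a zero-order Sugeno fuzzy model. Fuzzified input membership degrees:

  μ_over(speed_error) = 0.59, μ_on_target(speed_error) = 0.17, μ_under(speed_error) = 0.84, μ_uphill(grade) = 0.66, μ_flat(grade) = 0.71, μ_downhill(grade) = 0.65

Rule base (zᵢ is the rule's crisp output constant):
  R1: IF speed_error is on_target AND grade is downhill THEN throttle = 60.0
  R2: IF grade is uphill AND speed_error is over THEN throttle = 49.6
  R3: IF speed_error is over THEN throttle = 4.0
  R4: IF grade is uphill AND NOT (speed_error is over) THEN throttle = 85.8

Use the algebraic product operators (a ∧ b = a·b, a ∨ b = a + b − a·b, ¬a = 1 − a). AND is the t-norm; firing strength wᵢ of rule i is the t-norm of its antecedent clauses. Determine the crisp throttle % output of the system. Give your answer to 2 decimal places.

37.87

R1 (z=60.0): on_target=0.17, downhill=0.65; AND[a·b] → w = 0.1105
R2 (z=49.6): uphill=0.66, over=0.59; AND[a·b] → w = 0.3894
R3 (z=4.0): over=0.59 → w = 0.5900
R4 (z=85.8): uphill=0.66, ¬over=1−0.59=0.41; AND[a·b] → w = 0.2706
Weighted average = (0.1105·60.0 + 0.3894·49.6 + 0.5900·4.0 + 0.2706·85.8) / (0.1105 + 0.3894 + 0.5900 + 0.2706)
  = 51.5217 / 1.3605 = 37.87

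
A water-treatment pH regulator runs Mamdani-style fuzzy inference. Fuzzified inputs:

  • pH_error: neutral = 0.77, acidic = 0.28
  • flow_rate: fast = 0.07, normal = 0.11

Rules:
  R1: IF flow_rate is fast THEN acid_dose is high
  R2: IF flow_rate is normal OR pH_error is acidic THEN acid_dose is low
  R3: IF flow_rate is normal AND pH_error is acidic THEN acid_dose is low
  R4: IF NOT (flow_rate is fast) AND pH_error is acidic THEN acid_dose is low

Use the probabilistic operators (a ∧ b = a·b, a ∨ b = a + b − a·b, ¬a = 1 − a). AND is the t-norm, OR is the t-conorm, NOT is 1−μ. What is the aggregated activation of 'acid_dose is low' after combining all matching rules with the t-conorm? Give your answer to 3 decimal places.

0.541

R1: fast=0.07 → w = 0.0700
R2: normal=0.11, acidic=0.28; OR[a + b − a·b] → w = 0.3592
R3: normal=0.11, acidic=0.28; AND[a·b] → w = 0.0308
R4: ¬fast=1−0.07=0.93, acidic=0.28; AND[a·b] → w = 0.2604
Rules with consequent 'low': {R2, R3, R4} → strengths 0.3592, 0.0308, 0.2604
Aggregate via t-conorm [a + b − a·b]: 0.5407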